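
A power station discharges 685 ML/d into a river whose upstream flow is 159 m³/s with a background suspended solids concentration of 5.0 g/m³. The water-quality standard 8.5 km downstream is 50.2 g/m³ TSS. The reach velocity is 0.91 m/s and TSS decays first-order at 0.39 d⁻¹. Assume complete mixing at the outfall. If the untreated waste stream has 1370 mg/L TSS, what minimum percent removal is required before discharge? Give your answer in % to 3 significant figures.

26.8 %

685 ML/d = 7.928 m³/s.
Travel time to the compliance point: t = 8500/0.91 = 9341 s = 0.1081 d; decay factor exp(−0.39·0.1081) = 0.9587.
So the concentration just after mixing may be at most 50.2/0.9587 = 52.36 mg/L.
Mass balance: 52.36·166.9 = 7.928·Cₑ + 159·5.
Cₑ = (8741 − 795) / 7.928 = 1002 mg/L.
Required removal = 1 − 1002/1370 = 26.85 %.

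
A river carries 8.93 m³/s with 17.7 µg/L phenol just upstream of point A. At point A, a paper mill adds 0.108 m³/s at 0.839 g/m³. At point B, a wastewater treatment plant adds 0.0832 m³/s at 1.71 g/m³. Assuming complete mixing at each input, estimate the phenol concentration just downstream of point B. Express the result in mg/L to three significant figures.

17.7 µg/L = 0.0177 mg/L.
After input A: C = (8.93·0.0177 + 0.108·0.839) / 9.038 = 0.02751 mg/L.
After input B: C = (9.038·0.02751 + 0.0832·1.71) / 9.121 = 0.04286 mg/L.

0.0429 mg/L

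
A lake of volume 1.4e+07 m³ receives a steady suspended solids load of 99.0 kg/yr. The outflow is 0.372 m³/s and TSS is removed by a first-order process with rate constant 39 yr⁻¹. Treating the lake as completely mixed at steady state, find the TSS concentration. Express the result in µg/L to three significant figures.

0.178 µg/L

Outflow Q = 0.372 m³/s × 3.156e+07 s/yr = 1.174e+07 m³/yr.
Steady-state CSTR mass balance: W = Q·C + k·V·C, so C = W/(Q + kV).
Q + kV = 1.174e+07 + 39·1.4e+07 = 5.577e+08 m³/yr.
C = 99.0/5.577e+08 = 1.775e-07 kg/m³ = 0.0001775 mg/L = 0.1775 µg/L.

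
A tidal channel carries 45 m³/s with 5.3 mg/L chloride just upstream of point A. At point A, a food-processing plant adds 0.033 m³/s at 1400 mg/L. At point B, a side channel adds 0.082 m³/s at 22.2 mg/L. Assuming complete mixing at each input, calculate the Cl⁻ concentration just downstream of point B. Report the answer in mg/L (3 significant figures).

After input A: C = (45·5.3 + 0.033·1400) / 45.03 = 6.322 mg/L.
After input B: C = (45.03·6.322 + 0.082·22.2) / 45.12 = 6.351 mg/L.

6.35 mg/L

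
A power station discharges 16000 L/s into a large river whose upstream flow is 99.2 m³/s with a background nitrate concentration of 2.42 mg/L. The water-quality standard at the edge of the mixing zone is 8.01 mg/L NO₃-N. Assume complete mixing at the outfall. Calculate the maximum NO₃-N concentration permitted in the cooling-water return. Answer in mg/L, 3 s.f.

42.7 mg/L

16000 L/s = 16 m³/s.
Mass balance: 8.01·115.2 = 16·Cₑ + 99.2·2.42.
Cₑ = (922.8 − 240.1) / 16 = 42.67 mg/L.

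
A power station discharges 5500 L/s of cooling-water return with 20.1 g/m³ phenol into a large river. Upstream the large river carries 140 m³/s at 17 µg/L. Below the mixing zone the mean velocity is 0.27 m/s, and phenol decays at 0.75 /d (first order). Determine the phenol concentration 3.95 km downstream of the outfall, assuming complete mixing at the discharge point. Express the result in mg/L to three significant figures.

5500 L/s = 5.5 m³/s.
17 µg/L = 0.017 mg/L.
After complete mixing, C₀ = (5.5·20.1 + 140·0.017) / 145.5 = 0.7762 mg/L.
Travel time t = 3950 m / 0.27 m/s = 1.463e+04 s = 0.1693 d.
C = 0.7762·exp(−0.75·0.1693) = 0.7762·0.8807 = 0.6836 mg/L.

0.684 mg/L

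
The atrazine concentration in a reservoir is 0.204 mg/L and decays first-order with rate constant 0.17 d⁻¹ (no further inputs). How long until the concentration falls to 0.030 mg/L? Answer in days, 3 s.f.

11.3 d

t = ln(C₀/C)/k = ln(0.204/0.030)/0.17 = 1.917/0.17 = 11.28 d.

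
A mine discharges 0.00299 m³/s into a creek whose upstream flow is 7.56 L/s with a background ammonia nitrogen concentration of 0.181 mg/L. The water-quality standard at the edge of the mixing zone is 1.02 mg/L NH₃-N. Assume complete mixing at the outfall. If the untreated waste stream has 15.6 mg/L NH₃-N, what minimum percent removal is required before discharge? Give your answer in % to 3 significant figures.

7.56 L/s = 0.00756 m³/s.
Mass balance: 1.02·0.01055 = 0.00299·Cₑ + 0.00756·0.181.
Cₑ = (0.01076 − 0.001368) / 0.00299 = 3.141 mg/L.
Required removal = 1 − 3.141/15.6 = 79.86 %.

79.9 %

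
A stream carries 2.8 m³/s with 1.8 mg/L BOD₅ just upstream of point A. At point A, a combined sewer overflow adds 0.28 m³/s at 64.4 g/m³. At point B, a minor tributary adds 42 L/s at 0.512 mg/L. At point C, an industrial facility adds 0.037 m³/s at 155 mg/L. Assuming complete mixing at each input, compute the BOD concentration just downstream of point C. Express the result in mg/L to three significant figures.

9.13 mg/L

After input A: C = (2.8·1.8 + 0.28·64.4) / 3.08 = 7.491 mg/L.
42 L/s = 0.042 m³/s.
After input B: C = (3.08·7.491 + 0.042·0.512) / 3.122 = 7.397 mg/L.
After input C: C = (3.122·7.397 + 0.037·155) / 3.159 = 9.126 mg/L.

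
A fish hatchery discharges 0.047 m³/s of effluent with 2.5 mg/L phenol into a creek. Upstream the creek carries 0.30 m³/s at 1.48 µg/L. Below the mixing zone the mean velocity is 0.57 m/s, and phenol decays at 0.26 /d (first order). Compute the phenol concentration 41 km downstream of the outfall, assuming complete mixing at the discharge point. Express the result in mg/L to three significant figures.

0.274 mg/L

1.48 µg/L = 0.00148 mg/L.
After complete mixing, C₀ = (0.047·2.5 + 0.3·0.00148) / 0.347 = 0.3399 mg/L.
Travel time t = 4.1e+04 m / 0.57 m/s = 7.193e+04 s = 0.8325 d.
C = 0.3399·exp(−0.26·0.8325) = 0.3399·0.8054 = 0.2737 mg/L.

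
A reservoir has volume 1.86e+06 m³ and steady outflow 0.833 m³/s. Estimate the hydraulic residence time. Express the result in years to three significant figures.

0.0708 yr

Q = 0.833 m³/s × 3.156e+07 s/yr = 2.629e+07 m³/yr.
Hydraulic residence time τ = V/Q = 1.86e+06/2.629e+07 = 0.07076 yr.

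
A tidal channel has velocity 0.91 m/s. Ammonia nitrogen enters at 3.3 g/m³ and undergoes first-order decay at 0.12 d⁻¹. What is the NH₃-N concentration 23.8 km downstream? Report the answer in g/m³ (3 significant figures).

3.18 g/m³

Travel time t = 23.8 km / 0.91 m/s = 2.38e+04/0.91 = 2.615e+04 s = 0.3027 d.
First-order decay: C = 3.3·exp(−0.12·0.3027) = 3.3·0.9643 = 3.182 g/m³.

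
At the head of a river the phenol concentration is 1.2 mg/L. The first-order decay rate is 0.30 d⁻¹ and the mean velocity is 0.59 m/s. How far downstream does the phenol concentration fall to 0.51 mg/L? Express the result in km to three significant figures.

From C = C₀·e^(−kt), t = ln(C₀/C)/k = ln(1.2/0.51)/0.30 = 0.8557/0.30 = 2.852 d.
Distance = v·t = 0.59 m/s × 2.464e+05 s = 1.454e+05 m = 145.4 km.

145 km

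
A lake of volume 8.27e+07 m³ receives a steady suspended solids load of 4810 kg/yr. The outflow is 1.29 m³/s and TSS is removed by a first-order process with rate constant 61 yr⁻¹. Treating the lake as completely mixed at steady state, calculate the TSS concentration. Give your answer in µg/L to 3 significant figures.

0.946 µg/L

Outflow Q = 1.29 m³/s × 3.156e+07 s/yr = 4.071e+07 m³/yr.
Steady-state CSTR mass balance: W = Q·C + k·V·C, so C = W/(Q + kV).
Q + kV = 4.071e+07 + 61·8.27e+07 = 5.085e+09 m³/yr.
C = 4810/5.085e+09 = 9.458e-07 kg/m³ = 0.0009458 mg/L = 0.9458 µg/L.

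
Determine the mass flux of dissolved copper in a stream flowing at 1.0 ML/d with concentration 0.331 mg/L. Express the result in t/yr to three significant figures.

1.0 ML/d = 0.01157 m³/s.
Mass flux = Q·C = 0.01157 m³/s × 0.331 g/m³ = 0.003831 g/s.
= 0.003831 g/s × 31.56 = 0.1209 t/yr.

0.121 t/yr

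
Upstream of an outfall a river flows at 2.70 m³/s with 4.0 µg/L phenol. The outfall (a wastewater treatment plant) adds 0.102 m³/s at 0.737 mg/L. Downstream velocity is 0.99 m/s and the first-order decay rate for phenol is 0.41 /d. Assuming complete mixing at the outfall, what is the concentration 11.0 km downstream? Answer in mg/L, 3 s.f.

4.0 µg/L = 0.004 mg/L.
After complete mixing, C₀ = (0.102·0.737 + 2.7·0.004) / 2.802 = 0.03068 mg/L.
Travel time t = 1.1e+04 m / 0.99 m/s = 1.111e+04 s = 0.1286 d.
C = 0.03068·exp(−0.41·0.1286) = 0.03068·0.9486 = 0.02911 mg/L.

0.0291 mg/L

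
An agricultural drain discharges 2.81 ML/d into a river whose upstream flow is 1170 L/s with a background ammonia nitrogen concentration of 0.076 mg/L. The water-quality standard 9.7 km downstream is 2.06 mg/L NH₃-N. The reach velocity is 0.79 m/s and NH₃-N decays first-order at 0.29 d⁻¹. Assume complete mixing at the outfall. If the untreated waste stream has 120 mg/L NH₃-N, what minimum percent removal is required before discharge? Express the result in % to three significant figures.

36.1 %

2.81 ML/d = 0.03252 m³/s.
1170 L/s = 1.17 m³/s.
Travel time to the compliance point: t = 9700/0.79 = 1.228e+04 s = 0.1421 d; decay factor exp(−0.29·0.1421) = 0.9596.
So the concentration just after mixing may be at most 2.06/0.9596 = 2.147 mg/L.
Mass balance: 2.147·1.203 = 0.03252·Cₑ + 1.17·0.076.
Cₑ = (2.581 − 0.08892) / 0.03252 = 76.64 mg/L.
Required removal = 1 − 76.64/120 = 36.14 %.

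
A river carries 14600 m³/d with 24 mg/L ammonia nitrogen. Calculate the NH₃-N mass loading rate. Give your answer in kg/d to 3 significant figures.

14600 m³/d = 0.169 m³/s.
Mass flux = Q·C = 0.169 m³/s × 24 g/m³ = 4.056 g/s.
= 4.056 g/s × 86.4 = 350.4 kg/d.

350 kg/d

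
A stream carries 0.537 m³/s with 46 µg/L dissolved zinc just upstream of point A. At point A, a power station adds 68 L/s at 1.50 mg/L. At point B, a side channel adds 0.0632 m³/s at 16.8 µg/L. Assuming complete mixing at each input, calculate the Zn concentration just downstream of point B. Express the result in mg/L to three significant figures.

46 µg/L = 0.046 mg/L.
68 L/s = 0.068 m³/s.
After input A: C = (0.537·0.046 + 0.068·1.5) / 0.605 = 0.2094 mg/L.
16.8 µg/L = 0.0168 mg/L.
After input B: C = (0.605·0.2094 + 0.0632·0.0168) / 0.6682 = 0.1912 mg/L.

0.191 mg/L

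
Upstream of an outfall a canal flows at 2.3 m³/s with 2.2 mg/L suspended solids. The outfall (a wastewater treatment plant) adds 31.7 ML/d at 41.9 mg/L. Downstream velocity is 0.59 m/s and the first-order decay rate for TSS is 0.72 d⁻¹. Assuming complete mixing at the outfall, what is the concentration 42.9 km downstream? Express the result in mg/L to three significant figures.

4.18 mg/L

31.7 ML/d = 0.3669 m³/s.
After complete mixing, C₀ = (0.3669·41.9 + 2.3·2.2) / 2.667 = 7.662 mg/L.
Travel time t = 4.29e+04 m / 0.59 m/s = 7.271e+04 s = 0.8416 d.
C = 7.662·exp(−0.72·0.8416) = 7.662·0.5456 = 4.18 mg/L.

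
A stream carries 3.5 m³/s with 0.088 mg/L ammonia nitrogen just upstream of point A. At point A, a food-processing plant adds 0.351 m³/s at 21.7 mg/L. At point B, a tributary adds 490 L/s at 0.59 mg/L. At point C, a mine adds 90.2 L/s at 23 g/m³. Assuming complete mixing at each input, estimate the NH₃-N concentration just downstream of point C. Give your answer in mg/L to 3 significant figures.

After input A: C = (3.5·0.088 + 0.351·21.7) / 3.851 = 2.058 mg/L.
490 L/s = 0.49 m³/s.
After input B: C = (3.851·2.058 + 0.49·0.59) / 4.341 = 1.892 mg/L.
90.2 L/s = 0.0902 m³/s.
After input C: C = (4.341·1.892 + 0.0902·23) / 4.431 = 2.322 mg/L.

2.32 mg/L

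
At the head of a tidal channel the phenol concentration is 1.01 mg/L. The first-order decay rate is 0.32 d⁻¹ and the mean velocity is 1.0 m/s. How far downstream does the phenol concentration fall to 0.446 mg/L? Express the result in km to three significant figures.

221 km

From C = C₀·e^(−kt), t = ln(C₀/C)/k = ln(1.01/0.446)/0.32 = 0.8174/0.32 = 2.554 d.
Distance = v·t = 1.0 m/s × 2.207e+05 s = 2.207e+05 m = 220.7 km.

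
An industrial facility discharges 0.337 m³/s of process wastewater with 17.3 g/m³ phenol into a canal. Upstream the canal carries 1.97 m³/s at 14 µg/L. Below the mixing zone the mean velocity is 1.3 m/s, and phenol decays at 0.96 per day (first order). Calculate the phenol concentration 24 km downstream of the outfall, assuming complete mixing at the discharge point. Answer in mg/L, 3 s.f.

14 µg/L = 0.014 mg/L.
After complete mixing, C₀ = (0.337·17.3 + 1.97·0.014) / 2.307 = 2.539 mg/L.
Travel time t = 2.4e+04 m / 1.3 m/s = 1.846e+04 s = 0.2137 d.
C = 2.539·exp(−0.96·0.2137) = 2.539·0.8145 = 2.068 mg/L.

2.07 mg/L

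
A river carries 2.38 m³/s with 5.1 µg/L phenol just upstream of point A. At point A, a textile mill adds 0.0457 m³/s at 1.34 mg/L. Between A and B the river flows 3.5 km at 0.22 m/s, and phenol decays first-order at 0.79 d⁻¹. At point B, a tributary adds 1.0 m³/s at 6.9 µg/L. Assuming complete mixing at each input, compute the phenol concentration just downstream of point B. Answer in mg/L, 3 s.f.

0.0205 mg/L

5.1 µg/L = 0.0051 mg/L.
After input A: C = (2.38·0.0051 + 0.0457·1.34) / 2.426 = 0.03025 mg/L.
Over the 3.5 km reach to input B (t = 1.591e+04 s = 0.1841 d), decay gives C = 0.03025·exp(−0.79·0.1841) = 0.02615 mg/L.
6.9 µg/L = 0.0069 mg/L.
After input B: C = (2.426·0.02615 + 1·0.0069) / 3.426 = 0.02053 mg/L.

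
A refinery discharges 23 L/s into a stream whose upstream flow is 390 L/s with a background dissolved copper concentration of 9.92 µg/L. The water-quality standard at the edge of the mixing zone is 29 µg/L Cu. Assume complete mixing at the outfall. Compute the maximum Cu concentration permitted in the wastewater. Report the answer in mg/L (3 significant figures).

23 L/s = 0.023 m³/s.
390 L/s = 0.39 m³/s.
9.92 µg/L = 0.00992 mg/L.
29 µg/L = 0.029 mg/L.
Mass balance: 0.029·0.413 = 0.023·Cₑ + 0.39·0.00992.
Cₑ = (0.01198 − 0.003869) / 0.023 = 0.3525 mg/L.

0.353 mg/L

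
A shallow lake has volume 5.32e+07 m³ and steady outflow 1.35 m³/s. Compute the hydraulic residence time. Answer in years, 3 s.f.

1.25 yr

Q = 1.35 m³/s × 3.156e+07 s/yr = 4.26e+07 m³/yr.
Hydraulic residence time τ = V/Q = 5.32e+07/4.26e+07 = 1.249 yr.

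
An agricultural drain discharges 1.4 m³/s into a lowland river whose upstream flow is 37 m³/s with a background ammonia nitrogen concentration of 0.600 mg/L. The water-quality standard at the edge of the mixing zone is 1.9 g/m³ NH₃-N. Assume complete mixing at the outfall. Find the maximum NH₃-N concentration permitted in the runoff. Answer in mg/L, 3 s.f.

36.3 mg/L

Mass balance: 1.9·38.4 = 1.4·Cₑ + 37·0.6.
Cₑ = (72.96 − 22.2) / 1.4 = 36.26 mg/L.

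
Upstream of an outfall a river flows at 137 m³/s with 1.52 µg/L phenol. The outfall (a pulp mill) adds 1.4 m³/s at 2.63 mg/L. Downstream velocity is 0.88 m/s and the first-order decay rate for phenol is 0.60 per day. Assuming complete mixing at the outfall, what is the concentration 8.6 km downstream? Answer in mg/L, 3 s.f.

0.0263 mg/L

1.52 µg/L = 0.00152 mg/L.
After complete mixing, C₀ = (1.4·2.63 + 137·0.00152) / 138.4 = 0.02811 mg/L.
Travel time t = 8600 m / 0.88 m/s = 9773 s = 0.1131 d.
C = 0.02811·exp(−0.60·0.1131) = 0.02811·0.9344 = 0.02626 mg/L.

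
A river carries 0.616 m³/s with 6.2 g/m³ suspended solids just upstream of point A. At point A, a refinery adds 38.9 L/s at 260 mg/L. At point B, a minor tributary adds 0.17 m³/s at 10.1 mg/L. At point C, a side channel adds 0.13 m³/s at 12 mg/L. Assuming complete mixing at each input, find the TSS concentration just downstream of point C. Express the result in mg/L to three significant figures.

18.0 mg/L

38.9 L/s = 0.0389 m³/s.
After input A: C = (0.616·6.2 + 0.0389·260) / 0.6549 = 21.28 mg/L.
After input B: C = (0.6549·21.28 + 0.17·10.1) / 0.8249 = 18.97 mg/L.
After input C: C = (0.8249·18.97 + 0.13·12) / 0.9549 = 18.02 mg/L.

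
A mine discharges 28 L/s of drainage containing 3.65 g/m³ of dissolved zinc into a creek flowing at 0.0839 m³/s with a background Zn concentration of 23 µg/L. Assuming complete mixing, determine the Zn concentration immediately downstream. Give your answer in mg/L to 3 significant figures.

0.931 mg/L

28 L/s = 0.028 m³/s.
23 µg/L = 0.023 mg/L.
Conservation of mass across the mixing zone: C = (0.028·3.65 + 0.0839·0.023) / (0.028 + 0.0839) = 0.1041/0.1119 = 0.9306 mg/L.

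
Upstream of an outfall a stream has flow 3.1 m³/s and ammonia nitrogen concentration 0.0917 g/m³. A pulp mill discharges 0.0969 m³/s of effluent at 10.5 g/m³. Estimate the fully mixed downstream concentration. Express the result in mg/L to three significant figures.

Conservation of mass across the mixing zone: C = (0.0969·10.5 + 3.1·0.0917) / (0.0969 + 3.1) = 1.302/3.197 = 0.4072 mg/L.

0.407 mg/L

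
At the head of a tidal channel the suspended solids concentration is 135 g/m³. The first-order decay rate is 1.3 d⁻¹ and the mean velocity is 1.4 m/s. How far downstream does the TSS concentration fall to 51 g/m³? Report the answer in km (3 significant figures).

From C = C₀·e^(−kt), t = ln(C₀/C)/k = ln(135/51)/1.3 = 0.9734/1.3 = 0.7488 d.
Distance = v·t = 1.4 m/s × 6.47e+04 s = 9.058e+04 m = 90.58 km.

90.6 km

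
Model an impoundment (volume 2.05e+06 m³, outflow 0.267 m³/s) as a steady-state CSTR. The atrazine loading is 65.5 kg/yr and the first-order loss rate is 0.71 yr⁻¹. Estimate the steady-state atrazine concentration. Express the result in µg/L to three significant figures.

6.63 µg/L

Outflow Q = 0.267 m³/s × 3.156e+07 s/yr = 8.426e+06 m³/yr.
Steady-state CSTR mass balance: W = Q·C + k·V·C, so C = W/(Q + kV).
Q + kV = 8.426e+06 + 0.71·2.05e+06 = 9.881e+06 m³/yr.
C = 65.5/9.881e+06 = 6.629e-06 kg/m³ = 0.006629 mg/L = 6.629 µg/L.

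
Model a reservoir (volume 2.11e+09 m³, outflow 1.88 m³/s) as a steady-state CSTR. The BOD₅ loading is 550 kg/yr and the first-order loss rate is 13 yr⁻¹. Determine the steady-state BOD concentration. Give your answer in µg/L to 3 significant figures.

0.0200 µg/L

Outflow Q = 1.88 m³/s × 3.156e+07 s/yr = 5.933e+07 m³/yr.
Steady-state CSTR mass balance: W = Q·C + k·V·C, so C = W/(Q + kV).
Q + kV = 5.933e+07 + 13·2.11e+09 = 2.749e+10 m³/yr.
C = 550/2.749e+10 = 2.001e-08 kg/m³ = 2.001e-05 mg/L = 0.02001 µg/L.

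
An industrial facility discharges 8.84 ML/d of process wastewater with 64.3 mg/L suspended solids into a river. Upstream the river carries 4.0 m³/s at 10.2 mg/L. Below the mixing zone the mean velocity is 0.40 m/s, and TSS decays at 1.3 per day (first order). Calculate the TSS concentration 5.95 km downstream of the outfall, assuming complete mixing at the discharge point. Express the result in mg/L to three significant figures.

8.84 ML/d = 0.1023 m³/s.
After complete mixing, C₀ = (0.1023·64.3 + 4·10.2) / 4.102 = 11.55 mg/L.
Travel time t = 5950 m / 0.40 m/s = 1.488e+04 s = 0.1722 d.
C = 11.55·exp(−1.3·0.1722) = 11.55·0.7995 = 9.233 mg/L.

9.23 mg/L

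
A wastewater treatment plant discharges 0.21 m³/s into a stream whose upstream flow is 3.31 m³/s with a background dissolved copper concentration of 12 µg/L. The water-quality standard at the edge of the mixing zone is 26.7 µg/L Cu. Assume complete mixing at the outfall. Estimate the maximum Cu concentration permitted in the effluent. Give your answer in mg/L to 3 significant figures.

12 µg/L = 0.012 mg/L.
26.7 µg/L = 0.0267 mg/L.
Mass balance: 0.0267·3.52 = 0.21·Cₑ + 3.31·0.012.
Cₑ = (0.09398 − 0.03972) / 0.21 = 0.2584 mg/L.

0.258 mg/L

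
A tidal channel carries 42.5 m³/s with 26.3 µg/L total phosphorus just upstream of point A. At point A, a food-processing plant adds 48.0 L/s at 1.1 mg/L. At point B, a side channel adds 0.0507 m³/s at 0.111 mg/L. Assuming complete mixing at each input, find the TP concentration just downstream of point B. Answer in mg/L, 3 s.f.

26.3 µg/L = 0.0263 mg/L.
48.0 L/s = 0.048 m³/s.
After input A: C = (42.5·0.0263 + 0.048·1.1) / 42.55 = 0.02751 mg/L.
After input B: C = (42.55·0.02751 + 0.0507·0.111) / 42.6 = 0.02761 mg/L.

0.0276 mg/L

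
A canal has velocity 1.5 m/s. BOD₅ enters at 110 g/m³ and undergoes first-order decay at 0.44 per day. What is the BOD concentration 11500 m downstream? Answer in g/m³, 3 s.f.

106 g/m³

Travel time t = 11500 m / 1.5 m/s = 1.15e+04/1.5 = 7667 s = 0.08873 d.
First-order decay: C = 110·exp(−0.44·0.08873) = 110·0.9617 = 105.8 g/m³.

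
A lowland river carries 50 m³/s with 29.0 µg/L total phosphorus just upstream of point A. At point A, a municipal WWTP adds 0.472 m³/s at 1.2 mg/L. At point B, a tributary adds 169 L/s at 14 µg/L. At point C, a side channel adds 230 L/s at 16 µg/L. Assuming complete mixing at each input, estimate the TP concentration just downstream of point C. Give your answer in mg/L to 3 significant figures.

29.0 µg/L = 0.029 mg/L.
After input A: C = (50·0.029 + 0.472·1.2) / 50.47 = 0.03995 mg/L.
169 L/s = 0.169 m³/s.
14 µg/L = 0.014 mg/L.
After input B: C = (50.47·0.03995 + 0.169·0.014) / 50.64 = 0.03986 mg/L.
230 L/s = 0.23 m³/s.
16 µg/L = 0.016 mg/L.
After input C: C = (50.64·0.03986 + 0.23·0.016) / 50.87 = 0.03976 mg/L.

0.0398 mg/L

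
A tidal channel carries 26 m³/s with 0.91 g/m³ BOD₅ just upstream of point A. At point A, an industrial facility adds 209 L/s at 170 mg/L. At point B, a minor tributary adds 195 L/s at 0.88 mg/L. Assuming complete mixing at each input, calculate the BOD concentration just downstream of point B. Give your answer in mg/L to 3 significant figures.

2.25 mg/L

209 L/s = 0.209 m³/s.
After input A: C = (26·0.91 + 0.209·170) / 26.21 = 2.258 mg/L.
195 L/s = 0.195 m³/s.
After input B: C = (26.21·2.258 + 0.195·0.88) / 26.4 = 2.248 mg/L.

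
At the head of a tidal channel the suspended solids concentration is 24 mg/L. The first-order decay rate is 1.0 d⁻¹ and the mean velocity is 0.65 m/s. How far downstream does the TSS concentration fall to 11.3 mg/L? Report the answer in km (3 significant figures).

From C = C₀·e^(−kt), t = ln(C₀/C)/k = ln(24/11.3)/1.0 = 0.7533/1.0 = 0.7533 d.
Distance = v·t = 0.65 m/s × 6.508e+04 s = 4.23e+04 m = 42.3 km.

42.3 km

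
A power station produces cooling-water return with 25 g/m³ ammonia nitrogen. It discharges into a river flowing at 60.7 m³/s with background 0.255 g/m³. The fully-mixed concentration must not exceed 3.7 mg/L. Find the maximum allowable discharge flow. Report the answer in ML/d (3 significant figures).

848 ML/d

Mass balance at complete mixing: C_std·(Q_w + Q_r) = Q_w·C_e + Q_r·C_b.
Rearranging, Q_w = Q_r·(C_std − C_b)/(C_e − C_std) = 60.7·(3.7 − 0.255) / (25 − 3.7) = 9.817 m³/s.
= 848.2 ML/d.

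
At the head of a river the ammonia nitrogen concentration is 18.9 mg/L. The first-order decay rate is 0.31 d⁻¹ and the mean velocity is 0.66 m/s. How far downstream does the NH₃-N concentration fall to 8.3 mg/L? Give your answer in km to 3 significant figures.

151 km

From C = C₀·e^(−kt), t = ln(C₀/C)/k = ln(18.9/8.3)/0.31 = 0.8229/0.31 = 2.655 d.
Distance = v·t = 0.66 m/s × 2.294e+05 s = 1.514e+05 m = 151.4 km.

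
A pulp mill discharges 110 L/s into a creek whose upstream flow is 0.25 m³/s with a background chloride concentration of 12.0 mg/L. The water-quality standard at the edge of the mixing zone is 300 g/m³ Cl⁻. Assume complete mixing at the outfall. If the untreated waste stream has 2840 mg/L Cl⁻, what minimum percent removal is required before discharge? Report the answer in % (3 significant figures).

110 L/s = 0.11 m³/s.
Mass balance: 300·0.36 = 0.11·Cₑ + 0.25·12.
Cₑ = (108 − 3) / 0.11 = 954.5 mg/L.
Required removal = 1 − 954.5/2840 = 66.39 %.

66.4 %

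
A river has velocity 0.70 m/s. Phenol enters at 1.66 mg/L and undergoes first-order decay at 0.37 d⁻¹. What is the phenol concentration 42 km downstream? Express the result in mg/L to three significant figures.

Travel time t = 42 km / 0.70 m/s = 4.2e+04/0.70 = 6e+04 s = 0.6944 d.
First-order decay: C = 1.66·exp(−0.37·0.6944) = 1.66·0.7734 = 1.284 mg/L.

1.28 mg/L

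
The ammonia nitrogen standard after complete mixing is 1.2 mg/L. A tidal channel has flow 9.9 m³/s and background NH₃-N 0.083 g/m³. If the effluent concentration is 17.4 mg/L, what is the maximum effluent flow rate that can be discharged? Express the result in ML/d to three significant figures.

59.0 ML/d

Mass balance at complete mixing: C_std·(Q_w + Q_r) = Q_w·C_e + Q_r·C_b.
Rearranging, Q_w = Q_r·(C_std − C_b)/(C_e − C_std) = 9.9·(1.2 − 0.083) / (17.4 − 1.2) = 0.6826 m³/s.
= 58.98 ML/d.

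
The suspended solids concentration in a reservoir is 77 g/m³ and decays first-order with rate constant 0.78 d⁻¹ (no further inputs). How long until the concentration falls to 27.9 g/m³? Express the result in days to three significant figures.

t = ln(C₀/C)/k = ln(77/27.9)/0.78 = 1.015/0.78 = 1.302 d.

1.30 d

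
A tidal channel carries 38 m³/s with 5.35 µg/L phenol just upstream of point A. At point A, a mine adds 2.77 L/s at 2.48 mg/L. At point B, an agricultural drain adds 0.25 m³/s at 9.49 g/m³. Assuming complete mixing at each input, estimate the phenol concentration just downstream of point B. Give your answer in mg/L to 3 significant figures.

5.35 µg/L = 0.00535 mg/L.
2.77 L/s = 0.00277 m³/s.
After input A: C = (38·0.00535 + 0.00277·2.48) / 38 = 0.00553 mg/L.
After input B: C = (38·0.00553 + 0.25·9.49) / 38.25 = 0.06752 mg/L.

0.0675 mg/L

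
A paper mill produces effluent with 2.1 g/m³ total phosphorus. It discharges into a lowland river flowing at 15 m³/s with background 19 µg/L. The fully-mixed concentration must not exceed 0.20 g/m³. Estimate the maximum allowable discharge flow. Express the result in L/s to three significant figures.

1430 L/s

19 µg/L = 0.019 mg/L.
Mass balance at complete mixing: C_std·(Q_w + Q_r) = Q_w·C_e + Q_r·C_b.
Rearranging, Q_w = Q_r·(C_std − C_b)/(C_e − C_std) = 15·(0.2 − 0.019) / (2.1 − 0.2) = 1.429 m³/s.
= 1429 L/s.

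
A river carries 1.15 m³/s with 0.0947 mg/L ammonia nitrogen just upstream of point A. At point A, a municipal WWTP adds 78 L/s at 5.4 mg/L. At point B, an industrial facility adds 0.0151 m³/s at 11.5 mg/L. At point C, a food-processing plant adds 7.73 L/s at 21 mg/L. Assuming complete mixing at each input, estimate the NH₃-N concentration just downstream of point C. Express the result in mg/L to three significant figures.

0.692 mg/L

78 L/s = 0.078 m³/s.
After input A: C = (1.15·0.0947 + 0.078·5.4) / 1.228 = 0.4317 mg/L.
After input B: C = (1.228·0.4317 + 0.0151·11.5) / 1.243 = 0.5661 mg/L.
7.73 L/s = 0.00773 m³/s.
After input C: C = (1.243·0.5661 + 0.00773·21) / 1.251 = 0.6924 mg/L.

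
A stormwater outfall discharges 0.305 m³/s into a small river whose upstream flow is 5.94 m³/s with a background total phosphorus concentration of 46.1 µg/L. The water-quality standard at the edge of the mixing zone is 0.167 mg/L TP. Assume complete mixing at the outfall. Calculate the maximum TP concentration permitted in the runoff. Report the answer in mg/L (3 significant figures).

46.1 µg/L = 0.0461 mg/L.
Mass balance: 0.167·6.245 = 0.305·Cₑ + 5.94·0.0461.
Cₑ = (1.043 − 0.2738) / 0.305 = 2.522 mg/L.

2.52 mg/L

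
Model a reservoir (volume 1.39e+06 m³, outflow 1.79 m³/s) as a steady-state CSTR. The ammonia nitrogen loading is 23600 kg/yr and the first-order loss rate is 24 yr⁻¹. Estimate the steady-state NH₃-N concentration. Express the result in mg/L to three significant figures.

0.263 mg/L

Outflow Q = 1.79 m³/s × 3.156e+07 s/yr = 5.649e+07 m³/yr.
Steady-state CSTR mass balance: W = Q·C + k·V·C, so C = W/(Q + kV).
Q + kV = 5.649e+07 + 24·1.39e+06 = 8.985e+07 m³/yr.
C = 23600/8.985e+07 = 0.0002627 kg/m³ = 0.2627 mg/L.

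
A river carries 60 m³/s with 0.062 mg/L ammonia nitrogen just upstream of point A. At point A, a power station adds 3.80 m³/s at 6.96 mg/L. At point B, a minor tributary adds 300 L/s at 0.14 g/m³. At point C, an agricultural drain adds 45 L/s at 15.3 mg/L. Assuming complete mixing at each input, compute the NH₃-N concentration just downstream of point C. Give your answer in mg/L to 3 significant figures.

0.482 mg/L

After input A: C = (60·0.062 + 3.8·6.96) / 63.8 = 0.4729 mg/L.
300 L/s = 0.3 m³/s.
After input B: C = (63.8·0.4729 + 0.3·0.14) / 64.1 = 0.4713 mg/L.
45 L/s = 0.045 m³/s.
After input C: C = (64.1·0.4713 + 0.045·15.3) / 64.14 = 0.4817 mg/L.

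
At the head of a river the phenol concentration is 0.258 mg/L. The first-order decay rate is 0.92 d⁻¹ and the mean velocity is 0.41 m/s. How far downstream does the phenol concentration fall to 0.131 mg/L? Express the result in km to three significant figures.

From C = C₀·e^(−kt), t = ln(C₀/C)/k = ln(0.258/0.131)/0.92 = 0.6778/0.92 = 0.7367 d.
Distance = v·t = 0.41 m/s × 6.365e+04 s = 2.61e+04 m = 26.1 km.

26.1 km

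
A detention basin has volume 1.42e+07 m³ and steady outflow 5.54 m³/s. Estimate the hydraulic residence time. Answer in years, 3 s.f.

0.0812 yr

Q = 5.54 m³/s × 3.156e+07 s/yr = 1.748e+08 m³/yr.
Hydraulic residence time τ = V/Q = 1.42e+07/1.748e+08 = 0.08122 yr.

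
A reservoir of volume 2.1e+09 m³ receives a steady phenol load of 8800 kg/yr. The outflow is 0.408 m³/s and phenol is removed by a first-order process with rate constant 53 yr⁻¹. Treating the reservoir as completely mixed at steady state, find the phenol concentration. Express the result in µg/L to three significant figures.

0.0791 µg/L

Outflow Q = 0.408 m³/s × 3.156e+07 s/yr = 1.288e+07 m³/yr.
Steady-state CSTR mass balance: W = Q·C + k·V·C, so C = W/(Q + kV).
Q + kV = 1.288e+07 + 53·2.1e+09 = 1.113e+11 m³/yr.
C = 8800/1.113e+11 = 7.906e-08 kg/m³ = 7.906e-05 mg/L = 0.07906 µg/L.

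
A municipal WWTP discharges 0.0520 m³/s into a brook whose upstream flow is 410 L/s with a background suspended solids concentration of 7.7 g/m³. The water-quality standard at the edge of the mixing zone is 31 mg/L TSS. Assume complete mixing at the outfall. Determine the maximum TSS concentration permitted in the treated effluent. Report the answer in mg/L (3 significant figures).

215 mg/L

410 L/s = 0.41 m³/s.
Mass balance: 31·0.462 = 0.052·Cₑ + 0.41·7.7.
Cₑ = (14.32 − 3.157) / 0.052 = 214.7 mg/L.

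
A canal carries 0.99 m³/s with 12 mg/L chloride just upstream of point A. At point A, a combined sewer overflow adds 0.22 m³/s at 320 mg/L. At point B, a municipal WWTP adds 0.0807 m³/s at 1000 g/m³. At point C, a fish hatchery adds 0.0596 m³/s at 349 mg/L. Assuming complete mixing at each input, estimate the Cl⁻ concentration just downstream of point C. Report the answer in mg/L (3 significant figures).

After input A: C = (0.99·12 + 0.22·320) / 1.21 = 68 mg/L.
After input B: C = (1.21·68 + 0.0807·1000) / 1.291 = 126.3 mg/L.
After input C: C = (1.291·126.3 + 0.0596·349) / 1.35 = 136.1 mg/L.

136 mg/L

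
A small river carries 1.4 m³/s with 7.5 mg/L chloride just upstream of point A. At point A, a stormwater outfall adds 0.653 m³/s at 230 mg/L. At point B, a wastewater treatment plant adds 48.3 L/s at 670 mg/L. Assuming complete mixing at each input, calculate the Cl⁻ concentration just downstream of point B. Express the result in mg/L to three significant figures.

After input A: C = (1.4·7.5 + 0.653·230) / 2.053 = 78.27 mg/L.
48.3 L/s = 0.0483 m³/s.
After input B: C = (2.053·78.27 + 0.0483·670) / 2.101 = 91.87 mg/L.

91.9 mg/L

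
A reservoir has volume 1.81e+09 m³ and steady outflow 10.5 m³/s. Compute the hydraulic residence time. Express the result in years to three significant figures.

Q = 10.5 m³/s × 3.156e+07 s/yr = 3.314e+08 m³/yr.
Hydraulic residence time τ = V/Q = 1.81e+09/3.314e+08 = 5.462 yr.

5.46 yr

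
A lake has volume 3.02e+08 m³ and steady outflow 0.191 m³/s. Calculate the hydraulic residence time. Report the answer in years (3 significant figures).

50.1 yr

Q = 0.191 m³/s × 3.156e+07 s/yr = 6.028e+06 m³/yr.
Hydraulic residence time τ = V/Q = 3.02e+08/6.028e+06 = 50.1 yr.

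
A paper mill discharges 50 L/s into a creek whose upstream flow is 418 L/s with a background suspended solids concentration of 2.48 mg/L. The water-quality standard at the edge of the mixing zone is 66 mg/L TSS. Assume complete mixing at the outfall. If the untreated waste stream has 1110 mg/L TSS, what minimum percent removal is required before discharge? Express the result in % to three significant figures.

50 L/s = 0.05 m³/s.
418 L/s = 0.418 m³/s.
Mass balance: 66·0.468 = 0.05·Cₑ + 0.418·2.48.
Cₑ = (30.89 − 1.037) / 0.05 = 597 mg/L.
Required removal = 1 − 597/1110 = 46.21 %.

46.2 %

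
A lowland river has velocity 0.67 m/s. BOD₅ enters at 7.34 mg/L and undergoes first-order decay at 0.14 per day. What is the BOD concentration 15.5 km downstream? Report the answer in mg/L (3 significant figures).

Travel time t = 15.5 km / 0.67 m/s = 1.55e+04/0.67 = 2.313e+04 s = 0.2678 d.
First-order decay: C = 7.34·exp(−0.14·0.2678) = 7.34·0.9632 = 7.07 mg/L.

7.07 mg/L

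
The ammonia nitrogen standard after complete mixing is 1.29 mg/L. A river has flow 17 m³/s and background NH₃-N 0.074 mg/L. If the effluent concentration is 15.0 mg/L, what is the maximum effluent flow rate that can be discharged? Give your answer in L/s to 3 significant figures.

Mass balance at complete mixing: C_std·(Q_w + Q_r) = Q_w·C_e + Q_r·C_b.
Rearranging, Q_w = Q_r·(C_std − C_b)/(C_e − C_std) = 17·(1.29 − 0.074) / (15 − 1.29) = 1.508 m³/s.
= 1508 L/s.

1510 L/s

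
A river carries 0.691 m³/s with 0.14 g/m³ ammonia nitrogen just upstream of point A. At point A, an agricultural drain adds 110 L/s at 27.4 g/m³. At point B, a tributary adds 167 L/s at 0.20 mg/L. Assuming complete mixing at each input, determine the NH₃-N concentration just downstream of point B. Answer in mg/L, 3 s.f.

110 L/s = 0.11 m³/s.
After input A: C = (0.691·0.14 + 0.11·27.4) / 0.801 = 3.884 mg/L.
167 L/s = 0.167 m³/s.
After input B: C = (0.801·3.884 + 0.167·0.2) / 0.968 = 3.248 mg/L.

3.25 mg/L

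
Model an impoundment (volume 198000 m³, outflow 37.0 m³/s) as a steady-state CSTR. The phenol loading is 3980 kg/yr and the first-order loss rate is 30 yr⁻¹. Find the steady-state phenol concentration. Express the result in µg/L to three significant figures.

3.39 µg/L

Outflow Q = 37.0 m³/s × 3.156e+07 s/yr = 1.168e+09 m³/yr.
Steady-state CSTR mass balance: W = Q·C + k·V·C, so C = W/(Q + kV).
Q + kV = 1.168e+09 + 30·198000 = 1.174e+09 m³/yr.
C = 3980/1.174e+09 = 3.391e-06 kg/m³ = 0.003391 mg/L = 3.391 µg/L.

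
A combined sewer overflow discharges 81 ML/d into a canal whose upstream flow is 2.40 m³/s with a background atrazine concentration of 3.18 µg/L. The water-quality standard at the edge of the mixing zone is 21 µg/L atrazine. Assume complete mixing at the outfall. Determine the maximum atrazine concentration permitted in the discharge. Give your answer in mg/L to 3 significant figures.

81 ML/d = 0.9375 m³/s.
3.18 µg/L = 0.00318 mg/L.
21 µg/L = 0.021 mg/L.
Mass balance: 0.021·3.337 = 0.9375·Cₑ + 2.4·0.00318.
Cₑ = (0.07009 − 0.007632) / 0.9375 = 0.06662 mg/L.

0.0666 mg/L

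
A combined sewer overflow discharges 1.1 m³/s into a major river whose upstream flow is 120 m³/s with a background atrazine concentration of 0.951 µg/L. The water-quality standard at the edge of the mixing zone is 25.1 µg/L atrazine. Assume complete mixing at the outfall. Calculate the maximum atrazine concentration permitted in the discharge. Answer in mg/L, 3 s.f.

2.66 mg/L

0.951 µg/L = 0.000951 mg/L.
25.1 µg/L = 0.0251 mg/L.
Mass balance: 0.0251·121.1 = 1.1·Cₑ + 120·0.000951.
Cₑ = (3.04 − 0.1141) / 1.1 = 2.66 mg/L.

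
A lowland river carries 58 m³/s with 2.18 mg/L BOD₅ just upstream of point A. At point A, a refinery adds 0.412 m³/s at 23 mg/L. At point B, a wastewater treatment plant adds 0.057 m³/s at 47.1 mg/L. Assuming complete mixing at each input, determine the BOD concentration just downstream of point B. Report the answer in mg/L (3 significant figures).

2.37 mg/L

After input A: C = (58·2.18 + 0.412·23) / 58.41 = 2.327 mg/L.
After input B: C = (58.41·2.327 + 0.057·47.1) / 58.47 = 2.37 mg/L.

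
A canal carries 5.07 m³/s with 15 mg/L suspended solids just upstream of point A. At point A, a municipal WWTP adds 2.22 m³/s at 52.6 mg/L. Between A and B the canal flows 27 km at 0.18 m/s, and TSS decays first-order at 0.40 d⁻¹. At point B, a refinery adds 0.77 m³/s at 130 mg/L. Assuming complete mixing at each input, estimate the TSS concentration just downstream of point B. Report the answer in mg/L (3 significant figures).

After input A: C = (5.07·15 + 2.22·52.6) / 7.29 = 26.45 mg/L.
Over the 27 km reach to input B (t = 1.5e+05 s = 1.736 d), decay gives C = 26.45·exp(−0.40·1.736) = 13.21 mg/L.
After input B: C = (7.29·13.21 + 0.77·130) / 8.06 = 24.37 mg/L.

24.4 mg/L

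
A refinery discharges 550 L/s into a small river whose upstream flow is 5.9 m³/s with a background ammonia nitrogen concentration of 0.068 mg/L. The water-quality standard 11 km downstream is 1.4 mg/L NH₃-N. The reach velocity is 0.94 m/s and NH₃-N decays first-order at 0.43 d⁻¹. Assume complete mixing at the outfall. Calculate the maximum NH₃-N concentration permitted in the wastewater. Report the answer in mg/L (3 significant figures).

550 L/s = 0.55 m³/s.
Travel time to the compliance point: t = 1.1e+04/0.94 = 1.17e+04 s = 0.1354 d; decay factor exp(−0.43·0.1354) = 0.9434.
So the concentration just after mixing may be at most 1.4/0.9434 = 1.484 mg/L.
Mass balance: 1.484·6.45 = 0.55·Cₑ + 5.9·0.068.
Cₑ = (9.572 − 0.4012) / 0.55 = 16.67 mg/L.

16.7 mg/L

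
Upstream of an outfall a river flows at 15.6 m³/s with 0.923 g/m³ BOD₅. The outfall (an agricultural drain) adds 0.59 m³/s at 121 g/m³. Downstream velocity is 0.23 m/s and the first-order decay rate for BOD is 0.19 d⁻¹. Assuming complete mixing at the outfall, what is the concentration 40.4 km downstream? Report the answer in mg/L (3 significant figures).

3.60 mg/L

After complete mixing, C₀ = (0.59·121 + 15.6·0.923) / 16.19 = 5.299 mg/L.
Travel time t = 4.04e+04 m / 0.23 m/s = 1.757e+05 s = 2.033 d.
C = 5.299·exp(−0.19·2.033) = 5.299·0.6796 = 3.601 mg/L.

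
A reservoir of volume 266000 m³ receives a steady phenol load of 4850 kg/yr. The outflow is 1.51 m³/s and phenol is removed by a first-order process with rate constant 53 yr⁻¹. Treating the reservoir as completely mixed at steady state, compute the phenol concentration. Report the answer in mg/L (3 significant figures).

0.0785 mg/L

Outflow Q = 1.51 m³/s × 3.156e+07 s/yr = 4.765e+07 m³/yr.
Steady-state CSTR mass balance: W = Q·C + k·V·C, so C = W/(Q + kV).
Q + kV = 4.765e+07 + 53·266000 = 6.175e+07 m³/yr.
C = 4850/6.175e+07 = 7.854e-05 kg/m³ = 0.07854 mg/L.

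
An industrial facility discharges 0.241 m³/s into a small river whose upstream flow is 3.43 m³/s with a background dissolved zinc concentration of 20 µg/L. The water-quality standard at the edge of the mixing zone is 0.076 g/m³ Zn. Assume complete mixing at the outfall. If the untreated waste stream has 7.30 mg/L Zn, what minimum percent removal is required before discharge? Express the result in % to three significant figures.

20 µg/L = 0.02 mg/L.
Mass balance: 0.076·3.671 = 0.241·Cₑ + 3.43·0.02.
Cₑ = (0.279 − 0.0686) / 0.241 = 0.873 mg/L.
Required removal = 1 − 0.873/7.30 = 88.04 %.

88.0 %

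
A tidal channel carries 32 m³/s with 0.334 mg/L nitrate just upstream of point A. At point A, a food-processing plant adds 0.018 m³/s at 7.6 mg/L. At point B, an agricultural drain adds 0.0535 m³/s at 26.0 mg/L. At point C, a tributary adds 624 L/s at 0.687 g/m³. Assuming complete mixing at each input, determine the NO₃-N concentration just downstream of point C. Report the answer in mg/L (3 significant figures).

0.387 mg/L

After input A: C = (32·0.334 + 0.018·7.6) / 32.02 = 0.3381 mg/L.
After input B: C = (32.02·0.3381 + 0.0535·26) / 32.07 = 0.3809 mg/L.
624 L/s = 0.624 m³/s.
After input C: C = (32.07·0.3809 + 0.624·0.687) / 32.7 = 0.3867 mg/L.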